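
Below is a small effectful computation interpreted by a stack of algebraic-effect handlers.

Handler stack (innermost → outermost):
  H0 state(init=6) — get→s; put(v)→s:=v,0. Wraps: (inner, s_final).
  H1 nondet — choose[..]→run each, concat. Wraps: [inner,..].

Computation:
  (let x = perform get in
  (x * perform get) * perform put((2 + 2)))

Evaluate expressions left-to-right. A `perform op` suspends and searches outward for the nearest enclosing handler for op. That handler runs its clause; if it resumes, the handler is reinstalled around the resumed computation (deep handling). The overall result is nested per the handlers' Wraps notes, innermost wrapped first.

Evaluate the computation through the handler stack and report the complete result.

Answer: [(0, 4)]

Evaluation trace:
get @ H0 ⇒ 6
get @ H0 ⇒ 6
put(4) @ H0 ⇒ s:=4
H0 returns (0, 4)
H1 returns [(0, 4)]
= [(0, 4)]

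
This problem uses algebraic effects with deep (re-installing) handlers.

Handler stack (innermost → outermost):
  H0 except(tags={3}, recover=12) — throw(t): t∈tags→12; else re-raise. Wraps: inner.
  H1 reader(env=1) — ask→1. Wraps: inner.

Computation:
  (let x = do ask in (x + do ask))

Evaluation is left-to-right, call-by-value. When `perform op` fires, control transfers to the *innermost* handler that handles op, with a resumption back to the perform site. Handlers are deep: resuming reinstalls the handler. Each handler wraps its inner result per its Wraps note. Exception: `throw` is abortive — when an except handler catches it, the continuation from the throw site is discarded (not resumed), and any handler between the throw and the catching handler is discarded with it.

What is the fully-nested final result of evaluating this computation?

Working:
ask @ H1 ⇒ 1
ask @ H1 ⇒ 1
H0 returns 2
H1 returns 2
= 2

Answer: 2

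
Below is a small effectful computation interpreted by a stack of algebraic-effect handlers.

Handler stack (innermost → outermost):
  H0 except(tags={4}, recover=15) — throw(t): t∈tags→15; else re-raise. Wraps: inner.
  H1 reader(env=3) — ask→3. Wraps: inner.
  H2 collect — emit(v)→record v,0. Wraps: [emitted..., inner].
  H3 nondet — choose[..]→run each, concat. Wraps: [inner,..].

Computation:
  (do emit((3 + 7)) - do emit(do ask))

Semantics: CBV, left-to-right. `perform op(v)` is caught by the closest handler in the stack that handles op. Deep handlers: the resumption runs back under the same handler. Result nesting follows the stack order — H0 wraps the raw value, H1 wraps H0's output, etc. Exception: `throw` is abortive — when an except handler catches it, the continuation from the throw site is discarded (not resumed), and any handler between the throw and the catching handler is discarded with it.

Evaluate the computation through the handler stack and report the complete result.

Evaluation trace:
emit(10) @ H2 ⇒ out+=10
ask @ H1 ⇒ 3
emit(3) @ H2 ⇒ out+=3
H0 returns 0
H1 returns 0
H2 returns [10, 3, 0]
H3 returns [[10, 3, 0]]
= [[10, 3, 0]]

Answer: [[10, 3, 0]]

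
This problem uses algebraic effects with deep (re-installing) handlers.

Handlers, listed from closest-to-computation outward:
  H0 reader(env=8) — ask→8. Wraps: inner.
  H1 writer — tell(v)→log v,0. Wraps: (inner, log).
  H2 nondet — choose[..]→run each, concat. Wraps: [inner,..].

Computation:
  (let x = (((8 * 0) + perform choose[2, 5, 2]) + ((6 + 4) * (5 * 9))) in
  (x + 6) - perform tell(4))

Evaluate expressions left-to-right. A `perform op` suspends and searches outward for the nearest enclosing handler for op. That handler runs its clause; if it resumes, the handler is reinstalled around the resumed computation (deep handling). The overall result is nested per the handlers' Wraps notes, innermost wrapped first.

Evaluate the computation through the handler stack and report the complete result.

Answer: [(458, (4)), (461, (4)), (458, (4))]

Evaluation trace:
choose[2, 5, 2] @ H2
  branch[0] choose=2:
    tell(4) @ H1 ⇒ log+=4
    H0 returns 458
    H1 returns (458, (4))
    H2 returns [(458, (4))]
  branch[1] choose=5:
    tell(4) @ H1 ⇒ log+=4
    H0 returns 461
    H1 returns (461, (4))
    H2 returns [(461, (4))]
  branch[2] choose=2:
    tell(4) @ H1 ⇒ log+=4
    H0 returns 458
    H1 returns (458, (4))
    H2 returns [(458, (4))]
= [(458, (4)), (461, (4)), (458, (4))]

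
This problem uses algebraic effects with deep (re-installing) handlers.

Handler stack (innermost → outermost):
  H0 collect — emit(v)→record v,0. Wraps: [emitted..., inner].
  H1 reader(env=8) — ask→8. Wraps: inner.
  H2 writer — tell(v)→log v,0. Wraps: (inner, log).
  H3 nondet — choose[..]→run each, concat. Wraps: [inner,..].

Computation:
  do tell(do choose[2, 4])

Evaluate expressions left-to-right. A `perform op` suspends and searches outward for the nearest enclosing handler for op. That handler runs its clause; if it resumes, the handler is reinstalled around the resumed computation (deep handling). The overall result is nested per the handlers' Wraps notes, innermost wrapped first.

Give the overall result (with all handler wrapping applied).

Answer: [([0], (2)), ([0], (4))]

Step-by-step:
choose[2, 4] @ H3
  branch[0] choose=2:
    tell(2) @ H2 ⇒ log+=2
    H0 returns [0]
    H1 returns [0]
    H2 returns ([0], (2))
    H3 returns [([0], (2))]
  branch[1] choose=4:
    tell(4) @ H2 ⇒ log+=4
    H0 returns [0]
    H1 returns [0]
    H2 returns ([0], (4))
    H3 returns [([0], (4))]
= [([0], (2)), ([0], (4))]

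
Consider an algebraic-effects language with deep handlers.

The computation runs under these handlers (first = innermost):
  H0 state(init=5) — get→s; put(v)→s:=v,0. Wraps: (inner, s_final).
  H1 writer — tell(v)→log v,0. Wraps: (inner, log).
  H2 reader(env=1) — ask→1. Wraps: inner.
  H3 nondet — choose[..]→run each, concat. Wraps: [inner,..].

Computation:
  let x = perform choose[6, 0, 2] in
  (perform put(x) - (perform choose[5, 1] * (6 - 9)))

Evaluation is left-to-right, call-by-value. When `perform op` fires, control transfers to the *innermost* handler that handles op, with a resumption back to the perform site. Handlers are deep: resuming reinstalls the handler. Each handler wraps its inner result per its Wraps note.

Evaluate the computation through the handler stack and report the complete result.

Answer: [((15, 6), ()), ((3, 6), ()), ((15, 0), ()), ((3, 0), ()), ((15, 2), ()), ((3, 2), ())]

Step-by-step:
choose[6, 0, 2] @ H3
  branch[0] choose=6:
    put(6) @ H0 ⇒ s:=6
    choose[5, 1] @ H3
      branch[0] choose=5:
        H0 returns (15, 6)
        H1 returns ((15, 6), ())
        H2 returns ((15, 6), ())
        H3 returns [((15, 6), ())]
      branch[1] choose=1:
        H0 returns (3, 6)
        H1 returns ((3, 6), ())
        H2 returns ((3, 6), ())
        H3 returns [((3, 6), ())]
  branch[1] choose=0:
    put(0) @ H0 ⇒ s:=0
    choose[5, 1] @ H3
      branch[0] choose=5:
        H0 returns (15, 0)
        H1 returns ((15, 0), ())
        H2 returns ((15, 0), ())
        H3 returns [((15, 0), ())]
      branch[1] choose=1:
        H0 returns (3, 0)
        H1 returns ((3, 0), ())
        H2 returns ((3, 0), ())
        H3 returns [((3, 0), ())]
  branch[2] choose=2:
    put(2) @ H0 ⇒ s:=2
    choose[5, 1] @ H3
      branch[0] choose=5:
        H0 returns (15, 2)
        H1 returns ((15, 2), ())
        H2 returns ((15, 2), ())
        H3 returns [((15, 2), ())]
      branch[1] choose=1:
        H0 returns (3, 2)
        H1 returns ((3, 2), ())
        H2 returns ((3, 2), ())
        H3 returns [((3, 2), ())]
= [((15, 6), ()), ((3, 6), ()), ((15, 0), ()), ((3, 0), ()), ((15, 2), ()), ((3, 2), ())]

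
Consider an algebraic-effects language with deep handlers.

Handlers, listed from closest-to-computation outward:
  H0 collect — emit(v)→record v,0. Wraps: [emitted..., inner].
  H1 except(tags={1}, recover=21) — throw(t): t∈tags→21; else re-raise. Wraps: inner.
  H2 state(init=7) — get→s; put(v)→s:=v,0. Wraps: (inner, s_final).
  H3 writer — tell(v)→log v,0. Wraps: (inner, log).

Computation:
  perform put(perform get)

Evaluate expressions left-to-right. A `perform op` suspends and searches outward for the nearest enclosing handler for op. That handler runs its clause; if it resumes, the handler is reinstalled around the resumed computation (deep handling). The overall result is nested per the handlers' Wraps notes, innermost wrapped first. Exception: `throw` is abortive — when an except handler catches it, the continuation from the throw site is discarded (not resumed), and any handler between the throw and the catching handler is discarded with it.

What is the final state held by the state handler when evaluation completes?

Working:
get @ H2 ⇒ 7
put(7) @ H2 ⇒ s:=7
H0 returns [0]
H1 returns [0]
H2 returns ([0], 7)
H3 returns (([0], 7), ())
= (([0], 7), ())

Answer: 7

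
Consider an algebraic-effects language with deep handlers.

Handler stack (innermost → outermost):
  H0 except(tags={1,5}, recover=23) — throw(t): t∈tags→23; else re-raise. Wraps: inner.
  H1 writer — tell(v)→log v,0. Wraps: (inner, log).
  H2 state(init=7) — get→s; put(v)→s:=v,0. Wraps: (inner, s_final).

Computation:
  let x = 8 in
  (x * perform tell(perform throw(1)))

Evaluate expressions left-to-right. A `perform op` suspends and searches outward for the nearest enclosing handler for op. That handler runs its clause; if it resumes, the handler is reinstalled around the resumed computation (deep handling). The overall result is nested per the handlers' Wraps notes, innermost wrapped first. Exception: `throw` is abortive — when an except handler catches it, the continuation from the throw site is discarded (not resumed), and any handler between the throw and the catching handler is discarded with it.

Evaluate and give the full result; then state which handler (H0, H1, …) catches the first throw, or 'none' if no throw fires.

Working:
throw(1) @ H0 caught ⇒ 23
H1 returns (23, ())
H2 returns ((23, ()), 7)
= ((23, ()), 7)

Answer: ((23, ()), 7) ; first throw caught by: H0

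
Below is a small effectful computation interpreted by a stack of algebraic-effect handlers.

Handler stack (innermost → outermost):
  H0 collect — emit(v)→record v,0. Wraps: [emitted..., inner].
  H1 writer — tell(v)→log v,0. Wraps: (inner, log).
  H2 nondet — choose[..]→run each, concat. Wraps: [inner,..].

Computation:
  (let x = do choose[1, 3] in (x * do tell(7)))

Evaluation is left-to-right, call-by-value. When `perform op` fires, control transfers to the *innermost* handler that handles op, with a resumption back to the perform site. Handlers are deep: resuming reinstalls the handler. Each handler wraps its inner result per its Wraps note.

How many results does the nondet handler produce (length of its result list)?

Working:
choose[1, 3] @ H2
  branch[0] choose=1:
    tell(7) @ H1 ⇒ log+=7
    H0 returns [0]
    H1 returns ([0], (7))
    H2 returns [([0], (7))]
  branch[1] choose=3:
    tell(7) @ H1 ⇒ log+=7
    H0 returns [0]
    H1 returns ([0], (7))
    H2 returns [([0], (7))]
= [([0], (7)), ([0], (7))]

Answer: 2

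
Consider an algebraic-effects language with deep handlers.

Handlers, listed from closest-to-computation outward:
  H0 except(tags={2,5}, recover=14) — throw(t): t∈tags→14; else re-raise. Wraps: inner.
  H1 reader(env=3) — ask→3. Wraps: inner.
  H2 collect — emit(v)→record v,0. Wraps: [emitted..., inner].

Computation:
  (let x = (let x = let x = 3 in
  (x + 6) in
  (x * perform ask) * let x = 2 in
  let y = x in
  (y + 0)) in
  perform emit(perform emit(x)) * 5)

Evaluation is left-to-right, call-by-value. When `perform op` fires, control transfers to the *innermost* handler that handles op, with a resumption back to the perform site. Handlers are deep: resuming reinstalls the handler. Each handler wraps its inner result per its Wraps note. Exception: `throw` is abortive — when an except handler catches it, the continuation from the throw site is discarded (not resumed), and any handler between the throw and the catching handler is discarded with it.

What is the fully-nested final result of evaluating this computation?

Evaluation trace:
ask @ H1 ⇒ 3
emit(54) @ H2 ⇒ out+=54
emit(0) @ H2 ⇒ out+=0
H0 returns 0
H1 returns 0
H2 returns [54, 0, 0]
= [54, 0, 0]

Answer: [54, 0, 0]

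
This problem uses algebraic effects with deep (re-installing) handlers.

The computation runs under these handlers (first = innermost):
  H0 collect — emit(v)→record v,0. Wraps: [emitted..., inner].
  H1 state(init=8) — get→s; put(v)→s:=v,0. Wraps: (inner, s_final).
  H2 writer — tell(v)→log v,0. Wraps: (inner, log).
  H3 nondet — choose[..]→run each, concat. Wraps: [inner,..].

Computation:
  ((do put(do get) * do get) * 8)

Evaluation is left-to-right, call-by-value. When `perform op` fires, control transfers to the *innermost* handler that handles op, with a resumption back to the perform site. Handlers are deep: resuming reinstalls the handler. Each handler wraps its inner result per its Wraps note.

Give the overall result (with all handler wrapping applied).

Evaluation trace:
get @ H1 ⇒ 8
put(8) @ H1 ⇒ s:=8
get @ H1 ⇒ 8
H0 returns [0]
H1 returns ([0], 8)
H2 returns (([0], 8), ())
H3 returns [(([0], 8), ())]
= [(([0], 8), ())]

Answer: [(([0], 8), ())]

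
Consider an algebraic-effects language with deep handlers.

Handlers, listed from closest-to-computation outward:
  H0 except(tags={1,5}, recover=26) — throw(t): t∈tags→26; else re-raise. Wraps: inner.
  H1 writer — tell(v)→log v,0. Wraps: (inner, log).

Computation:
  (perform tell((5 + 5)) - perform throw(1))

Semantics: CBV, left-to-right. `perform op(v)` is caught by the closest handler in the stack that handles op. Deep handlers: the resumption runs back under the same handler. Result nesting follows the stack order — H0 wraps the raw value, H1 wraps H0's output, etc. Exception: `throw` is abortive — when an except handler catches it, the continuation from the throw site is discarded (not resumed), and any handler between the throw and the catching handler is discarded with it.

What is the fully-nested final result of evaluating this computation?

Answer: (26, (10))

Evaluation trace:
tell(10) @ H1 ⇒ log+=10
throw(1) @ H0 caught ⇒ 26
H1 returns (26, (10))
= (26, (10))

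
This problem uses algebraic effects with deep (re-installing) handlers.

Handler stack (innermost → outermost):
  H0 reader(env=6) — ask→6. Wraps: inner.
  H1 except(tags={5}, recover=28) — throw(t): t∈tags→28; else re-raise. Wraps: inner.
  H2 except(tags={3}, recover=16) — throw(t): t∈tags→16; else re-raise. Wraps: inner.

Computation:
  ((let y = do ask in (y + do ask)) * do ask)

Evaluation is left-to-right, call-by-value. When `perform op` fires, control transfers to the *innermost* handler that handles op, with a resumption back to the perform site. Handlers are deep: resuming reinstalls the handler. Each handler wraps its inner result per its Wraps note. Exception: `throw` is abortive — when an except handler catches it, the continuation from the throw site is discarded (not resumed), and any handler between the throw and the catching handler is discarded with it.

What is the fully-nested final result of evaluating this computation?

Answer: 72

Working:
ask @ H0 ⇒ 6
ask @ H0 ⇒ 6
ask @ H0 ⇒ 6
H0 returns 72
H1 returns 72
H2 returns 72
= 72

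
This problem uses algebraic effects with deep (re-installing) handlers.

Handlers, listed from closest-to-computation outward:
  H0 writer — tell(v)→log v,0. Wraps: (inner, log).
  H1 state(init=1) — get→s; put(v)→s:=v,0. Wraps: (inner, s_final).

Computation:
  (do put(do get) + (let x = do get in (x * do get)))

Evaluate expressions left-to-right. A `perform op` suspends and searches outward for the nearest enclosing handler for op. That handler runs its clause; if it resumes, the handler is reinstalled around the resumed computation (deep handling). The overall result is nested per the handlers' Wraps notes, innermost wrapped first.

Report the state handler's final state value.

Step-by-step:
get @ H1 ⇒ 1
put(1) @ H1 ⇒ s:=1
get @ H1 ⇒ 1
get @ H1 ⇒ 1
H0 returns (1, ())
H1 returns ((1, ()), 1)
= ((1, ()), 1)

Answer: 1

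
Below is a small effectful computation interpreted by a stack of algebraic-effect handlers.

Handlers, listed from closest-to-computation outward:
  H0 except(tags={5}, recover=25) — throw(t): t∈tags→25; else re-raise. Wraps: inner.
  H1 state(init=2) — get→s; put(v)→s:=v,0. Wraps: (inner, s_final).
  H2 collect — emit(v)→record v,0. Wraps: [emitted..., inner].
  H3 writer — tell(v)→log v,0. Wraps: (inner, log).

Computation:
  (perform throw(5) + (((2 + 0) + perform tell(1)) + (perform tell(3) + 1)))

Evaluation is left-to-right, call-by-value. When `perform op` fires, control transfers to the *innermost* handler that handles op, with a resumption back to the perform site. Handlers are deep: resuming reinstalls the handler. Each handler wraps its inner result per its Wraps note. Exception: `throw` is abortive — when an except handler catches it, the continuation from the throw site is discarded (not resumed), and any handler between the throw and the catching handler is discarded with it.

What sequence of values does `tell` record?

Evaluation trace:
throw(5) @ H0 caught ⇒ 25
H1 returns (25, 2)
H2 returns [(25, 2)]
H3 returns ([(25, 2)], ())
= ([(25, 2)], ())

Answer: ()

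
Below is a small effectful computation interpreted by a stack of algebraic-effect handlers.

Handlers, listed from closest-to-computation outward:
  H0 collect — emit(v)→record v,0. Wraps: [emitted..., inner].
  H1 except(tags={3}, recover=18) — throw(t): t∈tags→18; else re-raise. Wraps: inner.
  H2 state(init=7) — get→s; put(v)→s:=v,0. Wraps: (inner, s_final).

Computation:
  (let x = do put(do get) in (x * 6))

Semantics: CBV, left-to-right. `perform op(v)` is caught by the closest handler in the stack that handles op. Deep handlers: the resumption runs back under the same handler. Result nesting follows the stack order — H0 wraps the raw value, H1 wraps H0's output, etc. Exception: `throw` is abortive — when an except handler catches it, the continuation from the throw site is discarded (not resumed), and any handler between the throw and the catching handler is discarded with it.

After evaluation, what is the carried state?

Answer: 7

Step-by-step:
get @ H2 ⇒ 7
put(7) @ H2 ⇒ s:=7
H0 returns [0]
H1 returns [0]
H2 returns ([0], 7)
= ([0], 7)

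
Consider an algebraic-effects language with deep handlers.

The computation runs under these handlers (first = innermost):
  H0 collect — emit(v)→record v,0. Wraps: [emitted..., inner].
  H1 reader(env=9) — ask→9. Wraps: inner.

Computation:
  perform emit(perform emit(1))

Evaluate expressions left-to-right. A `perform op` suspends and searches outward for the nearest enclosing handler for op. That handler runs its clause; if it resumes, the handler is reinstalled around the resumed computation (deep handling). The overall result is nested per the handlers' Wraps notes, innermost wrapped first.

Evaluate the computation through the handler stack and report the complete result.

Working:
emit(1) @ H0 ⇒ out+=1
emit(0) @ H0 ⇒ out+=0
H0 returns [1, 0, 0]
H1 returns [1, 0, 0]
= [1, 0, 0]

Answer: [1, 0, 0]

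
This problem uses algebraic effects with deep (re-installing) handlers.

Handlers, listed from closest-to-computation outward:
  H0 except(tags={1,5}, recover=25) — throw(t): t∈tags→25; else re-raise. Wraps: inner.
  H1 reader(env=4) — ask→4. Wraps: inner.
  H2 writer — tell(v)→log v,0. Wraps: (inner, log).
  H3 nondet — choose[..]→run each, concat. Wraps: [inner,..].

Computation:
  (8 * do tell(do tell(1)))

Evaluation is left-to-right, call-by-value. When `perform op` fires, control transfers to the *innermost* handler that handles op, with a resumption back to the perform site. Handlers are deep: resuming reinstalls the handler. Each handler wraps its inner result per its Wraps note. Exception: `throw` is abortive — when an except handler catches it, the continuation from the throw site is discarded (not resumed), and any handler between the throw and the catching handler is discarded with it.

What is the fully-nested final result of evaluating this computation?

Evaluation trace:
tell(1) @ H2 ⇒ log+=1
tell(0) @ H2 ⇒ log+=0
H0 returns 0
H1 returns 0
H2 returns (0, (1, 0))
H3 returns [(0, (1, 0))]
= [(0, (1, 0))]

Answer: [(0, (1, 0))]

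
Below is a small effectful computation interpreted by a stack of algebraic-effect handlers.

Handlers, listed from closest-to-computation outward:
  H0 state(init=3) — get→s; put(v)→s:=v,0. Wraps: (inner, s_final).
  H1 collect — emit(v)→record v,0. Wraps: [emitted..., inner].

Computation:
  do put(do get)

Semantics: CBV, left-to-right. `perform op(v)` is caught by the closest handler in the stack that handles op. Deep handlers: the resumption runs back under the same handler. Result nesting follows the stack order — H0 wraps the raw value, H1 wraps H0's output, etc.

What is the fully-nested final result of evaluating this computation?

Answer: [(0, 3)]

Evaluation trace:
get @ H0 ⇒ 3
put(3) @ H0 ⇒ s:=3
H0 returns (0, 3)
H1 returns [(0, 3)]
= [(0, 3)]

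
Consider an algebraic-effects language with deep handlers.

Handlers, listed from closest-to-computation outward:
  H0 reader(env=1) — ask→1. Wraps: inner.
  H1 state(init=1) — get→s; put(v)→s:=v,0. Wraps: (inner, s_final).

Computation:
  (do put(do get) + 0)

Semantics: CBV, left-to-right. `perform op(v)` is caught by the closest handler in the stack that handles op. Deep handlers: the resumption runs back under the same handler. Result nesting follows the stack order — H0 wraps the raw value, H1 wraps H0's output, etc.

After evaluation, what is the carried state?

Working:
get @ H1 ⇒ 1
put(1) @ H1 ⇒ s:=1
H0 returns 0
H1 returns (0, 1)
= (0, 1)

Answer: 1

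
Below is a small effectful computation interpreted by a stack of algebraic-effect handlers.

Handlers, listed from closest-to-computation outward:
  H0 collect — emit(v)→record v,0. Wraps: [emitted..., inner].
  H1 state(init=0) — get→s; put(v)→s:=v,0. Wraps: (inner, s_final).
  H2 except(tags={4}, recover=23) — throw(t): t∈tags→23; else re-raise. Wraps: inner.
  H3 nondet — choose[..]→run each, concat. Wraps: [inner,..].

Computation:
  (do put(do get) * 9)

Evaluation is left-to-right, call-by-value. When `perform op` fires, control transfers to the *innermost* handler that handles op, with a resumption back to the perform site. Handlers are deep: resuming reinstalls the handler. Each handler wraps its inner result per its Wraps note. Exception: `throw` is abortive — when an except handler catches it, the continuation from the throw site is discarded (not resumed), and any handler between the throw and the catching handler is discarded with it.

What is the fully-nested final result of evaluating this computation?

Step-by-step:
get @ H1 ⇒ 0
put(0) @ H1 ⇒ s:=0
H0 returns [0]
H1 returns ([0], 0)
H2 returns ([0], 0)
H3 returns [([0], 0)]
= [([0], 0)]

Answer: [([0], 0)]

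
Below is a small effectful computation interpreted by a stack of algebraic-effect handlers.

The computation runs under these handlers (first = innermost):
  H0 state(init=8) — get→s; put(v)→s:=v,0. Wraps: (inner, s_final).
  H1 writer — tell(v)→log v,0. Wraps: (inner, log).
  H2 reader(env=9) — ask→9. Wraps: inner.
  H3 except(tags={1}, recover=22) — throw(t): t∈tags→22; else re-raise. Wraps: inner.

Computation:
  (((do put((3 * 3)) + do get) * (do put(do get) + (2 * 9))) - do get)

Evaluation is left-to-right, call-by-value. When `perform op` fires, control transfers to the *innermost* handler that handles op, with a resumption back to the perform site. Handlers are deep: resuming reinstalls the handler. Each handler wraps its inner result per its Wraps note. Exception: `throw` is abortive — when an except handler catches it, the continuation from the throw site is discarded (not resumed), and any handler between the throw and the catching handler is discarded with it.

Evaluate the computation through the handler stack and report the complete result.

Evaluation trace:
put(9) @ H0 ⇒ s:=9
get @ H0 ⇒ 9
get @ H0 ⇒ 9
put(9) @ H0 ⇒ s:=9
get @ H0 ⇒ 9
H0 returns (153, 9)
H1 returns ((153, 9), ())
H2 returns ((153, 9), ())
H3 returns ((153, 9), ())
= ((153, 9), ())

Answer: ((153, 9), ())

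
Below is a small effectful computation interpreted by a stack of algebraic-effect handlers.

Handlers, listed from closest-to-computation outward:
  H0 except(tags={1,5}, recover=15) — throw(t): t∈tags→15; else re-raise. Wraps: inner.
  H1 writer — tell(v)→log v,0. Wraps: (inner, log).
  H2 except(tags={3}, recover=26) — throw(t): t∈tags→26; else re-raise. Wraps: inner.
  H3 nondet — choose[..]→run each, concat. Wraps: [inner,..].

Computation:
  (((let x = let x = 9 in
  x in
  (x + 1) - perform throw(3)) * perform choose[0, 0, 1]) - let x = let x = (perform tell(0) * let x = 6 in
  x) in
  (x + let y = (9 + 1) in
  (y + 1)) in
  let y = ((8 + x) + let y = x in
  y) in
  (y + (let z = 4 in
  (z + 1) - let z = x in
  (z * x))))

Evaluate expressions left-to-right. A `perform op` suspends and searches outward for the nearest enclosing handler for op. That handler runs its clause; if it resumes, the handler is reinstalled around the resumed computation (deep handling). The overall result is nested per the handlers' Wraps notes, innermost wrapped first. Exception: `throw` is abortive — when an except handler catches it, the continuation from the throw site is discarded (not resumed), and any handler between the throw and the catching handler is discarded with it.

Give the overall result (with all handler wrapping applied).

Step-by-step:
throw(3) @ H0 re-raised
throw(3) @ H2 caught ⇒ 26
H3 returns [26]
= [26]

Answer: [26]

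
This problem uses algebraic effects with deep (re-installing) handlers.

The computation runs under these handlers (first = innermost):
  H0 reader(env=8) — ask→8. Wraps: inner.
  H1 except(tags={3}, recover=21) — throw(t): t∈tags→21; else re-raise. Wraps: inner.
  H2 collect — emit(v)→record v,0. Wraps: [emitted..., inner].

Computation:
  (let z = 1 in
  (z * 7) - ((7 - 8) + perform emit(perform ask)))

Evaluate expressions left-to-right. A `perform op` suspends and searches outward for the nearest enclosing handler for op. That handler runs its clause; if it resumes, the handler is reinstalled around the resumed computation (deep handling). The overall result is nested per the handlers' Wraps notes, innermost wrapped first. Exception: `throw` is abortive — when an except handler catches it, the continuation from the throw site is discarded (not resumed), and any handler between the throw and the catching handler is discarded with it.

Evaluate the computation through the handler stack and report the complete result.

Working:
ask @ H0 ⇒ 8
emit(8) @ H2 ⇒ out+=8
H0 returns 8
H1 returns 8
H2 returns [8, 8]
= [8, 8]

Answer: [8, 8]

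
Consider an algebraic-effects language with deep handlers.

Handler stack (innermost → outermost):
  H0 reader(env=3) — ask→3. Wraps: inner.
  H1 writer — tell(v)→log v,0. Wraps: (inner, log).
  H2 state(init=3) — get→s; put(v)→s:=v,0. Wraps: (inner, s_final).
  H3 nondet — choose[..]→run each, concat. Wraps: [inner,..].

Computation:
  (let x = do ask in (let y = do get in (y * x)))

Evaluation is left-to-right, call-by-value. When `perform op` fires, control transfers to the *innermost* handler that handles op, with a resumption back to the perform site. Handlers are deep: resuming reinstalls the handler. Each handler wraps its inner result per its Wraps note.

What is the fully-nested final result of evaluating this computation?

Working:
ask @ H0 ⇒ 3
get @ H2 ⇒ 3
H0 returns 9
H1 returns (9, ())
H2 returns ((9, ()), 3)
H3 returns [((9, ()), 3)]
= [((9, ()), 3)]

Answer: [((9, ()), 3)]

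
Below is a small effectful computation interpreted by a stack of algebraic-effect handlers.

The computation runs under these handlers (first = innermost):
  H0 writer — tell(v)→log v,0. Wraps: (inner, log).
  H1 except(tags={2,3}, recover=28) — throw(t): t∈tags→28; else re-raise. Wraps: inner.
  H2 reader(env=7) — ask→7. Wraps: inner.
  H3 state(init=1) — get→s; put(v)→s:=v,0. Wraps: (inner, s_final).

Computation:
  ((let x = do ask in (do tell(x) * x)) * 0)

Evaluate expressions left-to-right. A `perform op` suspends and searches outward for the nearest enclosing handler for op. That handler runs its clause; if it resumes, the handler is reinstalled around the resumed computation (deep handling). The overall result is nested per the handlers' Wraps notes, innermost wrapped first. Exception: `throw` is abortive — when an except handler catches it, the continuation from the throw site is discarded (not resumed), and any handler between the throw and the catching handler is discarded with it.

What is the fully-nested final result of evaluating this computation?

Answer: ((0, (7)), 1)

Evaluation trace:
ask @ H2 ⇒ 7
tell(7) @ H0 ⇒ log+=7
H0 returns (0, (7))
H1 returns (0, (7))
H2 returns (0, (7))
H3 returns ((0, (7)), 1)
= ((0, (7)), 1)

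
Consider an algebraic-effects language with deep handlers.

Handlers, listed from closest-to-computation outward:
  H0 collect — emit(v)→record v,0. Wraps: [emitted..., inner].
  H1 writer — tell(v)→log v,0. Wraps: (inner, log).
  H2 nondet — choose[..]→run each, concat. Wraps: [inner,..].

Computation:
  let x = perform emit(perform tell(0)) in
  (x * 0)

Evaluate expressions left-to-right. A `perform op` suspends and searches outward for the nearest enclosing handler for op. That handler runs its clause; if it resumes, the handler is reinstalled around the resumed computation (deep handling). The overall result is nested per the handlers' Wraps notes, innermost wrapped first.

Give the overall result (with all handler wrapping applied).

Working:
tell(0) @ H1 ⇒ log+=0
emit(0) @ H0 ⇒ out+=0
H0 returns [0, 0]
H1 returns ([0, 0], (0))
H2 returns [([0, 0], (0))]
= [([0, 0], (0))]

Answer: [([0, 0], (0))]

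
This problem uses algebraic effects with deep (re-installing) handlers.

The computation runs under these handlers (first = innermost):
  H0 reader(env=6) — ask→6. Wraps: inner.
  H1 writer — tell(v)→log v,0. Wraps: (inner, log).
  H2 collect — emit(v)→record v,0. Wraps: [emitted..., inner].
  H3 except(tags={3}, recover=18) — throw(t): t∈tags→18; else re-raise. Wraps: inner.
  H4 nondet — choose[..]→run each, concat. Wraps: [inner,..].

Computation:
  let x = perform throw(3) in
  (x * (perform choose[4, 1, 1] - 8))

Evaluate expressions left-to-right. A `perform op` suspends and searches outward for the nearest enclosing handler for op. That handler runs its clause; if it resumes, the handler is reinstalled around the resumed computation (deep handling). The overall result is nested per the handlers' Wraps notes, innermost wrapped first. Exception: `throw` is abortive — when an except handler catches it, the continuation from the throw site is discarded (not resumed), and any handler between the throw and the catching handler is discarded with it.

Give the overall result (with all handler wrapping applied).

Step-by-step:
throw(3) @ H3 caught ⇒ 18
H4 returns [18]
= [18]

Answer: [18]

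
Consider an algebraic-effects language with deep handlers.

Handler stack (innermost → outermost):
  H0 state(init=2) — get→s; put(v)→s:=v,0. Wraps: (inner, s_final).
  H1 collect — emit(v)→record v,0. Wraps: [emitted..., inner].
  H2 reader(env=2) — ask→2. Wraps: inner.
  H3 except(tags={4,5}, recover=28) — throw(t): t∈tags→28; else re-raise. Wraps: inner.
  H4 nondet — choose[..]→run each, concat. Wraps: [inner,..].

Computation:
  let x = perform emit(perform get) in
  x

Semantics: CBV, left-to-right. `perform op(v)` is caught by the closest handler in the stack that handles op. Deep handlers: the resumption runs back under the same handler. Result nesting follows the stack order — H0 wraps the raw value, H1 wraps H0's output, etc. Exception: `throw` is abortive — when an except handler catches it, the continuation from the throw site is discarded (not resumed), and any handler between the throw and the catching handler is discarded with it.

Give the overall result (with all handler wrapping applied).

Answer: [[2, (0, 2)]]

Working:
get @ H0 ⇒ 2
emit(2) @ H1 ⇒ out+=2
H0 returns (0, 2)
H1 returns [2, (0, 2)]
H2 returns [2, (0, 2)]
H3 returns [2, (0, 2)]
H4 returns [[2, (0, 2)]]
= [[2, (0, 2)]]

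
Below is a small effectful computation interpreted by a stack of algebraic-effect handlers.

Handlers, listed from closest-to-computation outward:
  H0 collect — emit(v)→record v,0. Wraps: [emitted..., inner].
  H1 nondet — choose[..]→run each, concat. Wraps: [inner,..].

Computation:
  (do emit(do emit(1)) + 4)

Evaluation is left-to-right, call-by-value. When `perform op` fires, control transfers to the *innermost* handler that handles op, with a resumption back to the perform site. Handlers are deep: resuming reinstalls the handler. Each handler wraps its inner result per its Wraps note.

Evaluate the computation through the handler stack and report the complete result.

Answer: [[1, 0, 4]]

Step-by-step:
emit(1) @ H0 ⇒ out+=1
emit(0) @ H0 ⇒ out+=0
H0 returns [1, 0, 4]
H1 returns [[1, 0, 4]]
= [[1, 0, 4]]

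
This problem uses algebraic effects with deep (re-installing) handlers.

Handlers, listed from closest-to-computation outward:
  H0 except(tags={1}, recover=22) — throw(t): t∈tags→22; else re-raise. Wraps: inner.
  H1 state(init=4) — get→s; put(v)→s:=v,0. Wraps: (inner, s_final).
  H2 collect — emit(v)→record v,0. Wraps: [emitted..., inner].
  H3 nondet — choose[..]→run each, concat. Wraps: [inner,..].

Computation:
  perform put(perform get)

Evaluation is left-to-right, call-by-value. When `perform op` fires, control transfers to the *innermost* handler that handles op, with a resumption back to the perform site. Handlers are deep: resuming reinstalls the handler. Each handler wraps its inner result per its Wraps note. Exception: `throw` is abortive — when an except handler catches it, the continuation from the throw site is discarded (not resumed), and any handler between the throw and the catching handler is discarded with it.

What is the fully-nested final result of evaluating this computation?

Evaluation trace:
get @ H1 ⇒ 4
put(4) @ H1 ⇒ s:=4
H0 returns 0
H1 returns (0, 4)
H2 returns [(0, 4)]
H3 returns [[(0, 4)]]
= [[(0, 4)]]

Answer: [[(0, 4)]]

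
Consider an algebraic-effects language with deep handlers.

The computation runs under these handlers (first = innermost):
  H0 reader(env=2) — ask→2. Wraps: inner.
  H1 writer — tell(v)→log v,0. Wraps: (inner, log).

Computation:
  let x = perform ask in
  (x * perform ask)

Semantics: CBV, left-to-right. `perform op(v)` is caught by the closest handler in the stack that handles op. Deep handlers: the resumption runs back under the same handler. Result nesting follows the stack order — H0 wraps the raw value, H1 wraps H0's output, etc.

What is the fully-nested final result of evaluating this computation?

Step-by-step:
ask @ H0 ⇒ 2
ask @ H0 ⇒ 2
H0 returns 4
H1 returns (4, ())
= (4, ())

Answer: (4, ())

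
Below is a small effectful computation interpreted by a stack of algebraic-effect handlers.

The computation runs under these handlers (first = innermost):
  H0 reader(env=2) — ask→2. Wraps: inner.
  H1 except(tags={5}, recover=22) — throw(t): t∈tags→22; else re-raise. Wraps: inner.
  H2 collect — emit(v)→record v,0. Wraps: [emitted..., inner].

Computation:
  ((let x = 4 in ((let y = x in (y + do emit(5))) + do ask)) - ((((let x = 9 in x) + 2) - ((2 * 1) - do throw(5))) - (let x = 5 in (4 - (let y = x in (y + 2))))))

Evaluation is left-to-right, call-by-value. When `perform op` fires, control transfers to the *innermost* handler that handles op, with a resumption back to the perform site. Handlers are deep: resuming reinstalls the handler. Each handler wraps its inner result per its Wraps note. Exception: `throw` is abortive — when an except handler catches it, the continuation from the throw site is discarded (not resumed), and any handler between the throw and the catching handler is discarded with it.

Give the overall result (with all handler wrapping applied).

Answer: [5, 22]

Evaluation trace:
emit(5) @ H2 ⇒ out+=5
ask @ H0 ⇒ 2
throw(5) @ H1 caught ⇒ 22
H2 returns [5, 22]
= [5, 22]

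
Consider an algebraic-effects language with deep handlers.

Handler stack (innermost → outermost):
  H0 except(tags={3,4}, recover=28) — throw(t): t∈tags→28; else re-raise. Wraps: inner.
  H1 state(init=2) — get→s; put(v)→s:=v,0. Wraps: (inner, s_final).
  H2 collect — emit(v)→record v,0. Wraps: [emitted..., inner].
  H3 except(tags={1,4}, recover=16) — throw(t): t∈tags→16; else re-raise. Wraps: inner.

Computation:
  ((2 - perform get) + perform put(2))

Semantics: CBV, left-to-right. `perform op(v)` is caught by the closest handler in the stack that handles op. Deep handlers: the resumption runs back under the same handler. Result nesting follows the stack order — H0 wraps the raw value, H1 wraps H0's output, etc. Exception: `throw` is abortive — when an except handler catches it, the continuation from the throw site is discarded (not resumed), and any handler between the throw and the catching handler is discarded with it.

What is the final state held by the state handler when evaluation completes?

Step-by-step:
get @ H1 ⇒ 2
put(2) @ H1 ⇒ s:=2
H0 returns 0
H1 returns (0, 2)
H2 returns [(0, 2)]
H3 returns [(0, 2)]
= [(0, 2)]

Answer: 2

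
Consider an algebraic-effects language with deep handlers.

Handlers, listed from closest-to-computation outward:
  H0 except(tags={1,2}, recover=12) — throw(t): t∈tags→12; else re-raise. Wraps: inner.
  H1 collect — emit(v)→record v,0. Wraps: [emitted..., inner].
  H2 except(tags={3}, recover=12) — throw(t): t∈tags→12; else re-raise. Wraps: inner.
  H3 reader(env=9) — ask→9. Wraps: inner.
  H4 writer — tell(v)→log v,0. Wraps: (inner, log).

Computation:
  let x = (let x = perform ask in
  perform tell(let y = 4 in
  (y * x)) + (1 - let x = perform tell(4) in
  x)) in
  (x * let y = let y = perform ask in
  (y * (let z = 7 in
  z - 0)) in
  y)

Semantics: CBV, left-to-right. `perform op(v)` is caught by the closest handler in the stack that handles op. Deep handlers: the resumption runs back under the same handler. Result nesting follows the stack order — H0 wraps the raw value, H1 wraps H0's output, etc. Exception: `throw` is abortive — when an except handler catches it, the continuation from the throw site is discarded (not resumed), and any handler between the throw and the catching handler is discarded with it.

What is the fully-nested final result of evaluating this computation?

Working:
ask @ H3 ⇒ 9
tell(36) @ H4 ⇒ log+=36
tell(4) @ H4 ⇒ log+=4
ask @ H3 ⇒ 9
H0 returns 63
H1 returns [63]
H2 returns [63]
H3 returns [63]
H4 returns ([63], (36, 4))
= ([63], (36, 4))

Answer: ([63], (36, 4))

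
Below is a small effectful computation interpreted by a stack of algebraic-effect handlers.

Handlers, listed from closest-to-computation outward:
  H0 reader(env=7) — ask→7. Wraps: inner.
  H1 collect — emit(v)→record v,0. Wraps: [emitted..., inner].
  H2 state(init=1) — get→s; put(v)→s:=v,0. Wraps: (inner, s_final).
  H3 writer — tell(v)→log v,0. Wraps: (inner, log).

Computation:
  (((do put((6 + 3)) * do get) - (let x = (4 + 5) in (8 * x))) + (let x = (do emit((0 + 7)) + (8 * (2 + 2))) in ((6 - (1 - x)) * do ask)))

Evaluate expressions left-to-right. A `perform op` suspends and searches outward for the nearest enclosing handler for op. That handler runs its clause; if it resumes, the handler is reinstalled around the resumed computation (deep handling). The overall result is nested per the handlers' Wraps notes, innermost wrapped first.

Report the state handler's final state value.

Working:
put(9) @ H2 ⇒ s:=9
get @ H2 ⇒ 9
emit(7) @ H1 ⇒ out+=7
ask @ H0 ⇒ 7
H0 returns 187
H1 returns [7, 187]
H2 returns ([7, 187], 9)
H3 returns (([7, 187], 9), ())
= (([7, 187], 9), ())

Answer: 9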